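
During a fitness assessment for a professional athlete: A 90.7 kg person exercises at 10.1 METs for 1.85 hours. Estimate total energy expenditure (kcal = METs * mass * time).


Energy = METs * mass(kg) * time(h)
= 10.1 * 90.7 * 1.85
= 1694.73 kcal

1694.73 kcal


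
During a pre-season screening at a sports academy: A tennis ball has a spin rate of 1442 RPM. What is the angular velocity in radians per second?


Convert RPM to rad/s: multiply by 2*pi and divide by 60
omega = 1442 * 2 * pi / 60
= 151.006 rad/s

151.006 rad/s


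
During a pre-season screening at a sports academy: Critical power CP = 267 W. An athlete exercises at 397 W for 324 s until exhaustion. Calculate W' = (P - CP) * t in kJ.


P - CP = 397 - 267 = 130 W
W' = 130 * 324 = 42120 J
= 42120 / 1000 = 42.12 kJ

42.12 kJ


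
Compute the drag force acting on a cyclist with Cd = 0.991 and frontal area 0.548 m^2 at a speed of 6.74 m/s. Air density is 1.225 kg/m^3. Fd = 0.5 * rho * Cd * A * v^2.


Step 1: v^2 = 45.4276
Step 2: Fd = 0.5 * 1.225 * 0.991 * 0.548 * 45.4276
= 15.111 N

15.111 N


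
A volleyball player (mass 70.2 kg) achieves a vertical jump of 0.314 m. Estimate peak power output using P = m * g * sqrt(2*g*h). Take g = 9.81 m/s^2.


2 * g * h = 2 * 9.81 * 0.314 = 6.16068
sqrt(6.16068) = 2.482072 m/s
P = 70.2 * 9.81 * 2.482072 = 1709.31 W

1709.31 W


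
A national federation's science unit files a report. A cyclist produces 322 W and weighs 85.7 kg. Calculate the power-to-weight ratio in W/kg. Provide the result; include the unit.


P/W = power / mass
= 322 / 85.7
= 3.757 W/kg

3.757 W/kg


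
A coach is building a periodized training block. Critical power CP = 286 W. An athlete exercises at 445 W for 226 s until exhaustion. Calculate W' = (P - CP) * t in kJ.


P - CP = 445 - 286 = 159 W
W' = 159 * 226 = 35934 J
= 35934 / 1000 = 35.934 kJ

35.934 kJ


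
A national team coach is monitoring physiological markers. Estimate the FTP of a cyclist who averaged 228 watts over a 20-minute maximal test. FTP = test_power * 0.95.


FTP = 228 * 0.95 = 216.6 W

216.6 W


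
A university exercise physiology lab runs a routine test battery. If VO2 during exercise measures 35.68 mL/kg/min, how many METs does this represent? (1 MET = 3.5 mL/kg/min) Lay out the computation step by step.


METs = VO2 / 3.5 = 35.68 / 3.5 = 10.19

10.19 METs


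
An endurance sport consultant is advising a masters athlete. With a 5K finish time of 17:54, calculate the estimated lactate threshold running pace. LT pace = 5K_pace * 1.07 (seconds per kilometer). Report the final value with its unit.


Race duration = 1074 s for 5 km
Average pace = 1074 / 5 = 214.8 s/km
LT pace = 214.8 * 1.07
= 229.84 s/km

229.84 s/km


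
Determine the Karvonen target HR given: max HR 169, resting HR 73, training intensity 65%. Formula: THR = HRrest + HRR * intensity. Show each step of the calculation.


HRR = HRmax - HRrest = 169 - 73 = 96
THR = 73 + 96 * 0.65
= 135.4 bpm

135.4 bpm


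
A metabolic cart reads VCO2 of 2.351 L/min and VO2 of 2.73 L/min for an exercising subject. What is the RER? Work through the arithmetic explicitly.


RER = VCO2 / VO2 = 2.351 / 2.73 = 0.8612

0.8612


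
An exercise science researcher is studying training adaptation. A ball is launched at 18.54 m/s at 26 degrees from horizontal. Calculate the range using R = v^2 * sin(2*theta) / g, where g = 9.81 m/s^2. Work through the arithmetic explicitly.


sin(2 * 26) = sin(52) = 0.788011
v^2 = 18.54^2 = 343.7316
R = 343.7316 * 0.788011 / 9.81
= 27.611 m

27.611 m


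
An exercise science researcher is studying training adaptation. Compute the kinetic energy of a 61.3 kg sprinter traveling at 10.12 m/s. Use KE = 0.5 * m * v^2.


Velocity squared = 102.4144
KE = 0.5 * 61.3 * 102.4144 = 3139.0 J

3139.0 J


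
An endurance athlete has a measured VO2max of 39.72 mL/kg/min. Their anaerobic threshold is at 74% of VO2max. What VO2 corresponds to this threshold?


Anaerobic threshold VO2 = VO2max * 74%
= 39.72 * 0.74
= 29.39 mL/kg/min

29.39 mL/kg/min


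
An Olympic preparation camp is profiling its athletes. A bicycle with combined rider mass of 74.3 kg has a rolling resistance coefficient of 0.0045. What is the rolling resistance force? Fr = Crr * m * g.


Fr = 0.0045 * 74.3 * 9.81
= 0.33435 * 9.81
= 3.28 N

3.28 N


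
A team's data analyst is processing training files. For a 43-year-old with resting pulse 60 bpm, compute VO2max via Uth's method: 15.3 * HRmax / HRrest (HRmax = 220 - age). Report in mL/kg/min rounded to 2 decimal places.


Step 1: HRmax = 220 - 43 = 177 bpm
Step 2: Ratio = 177 / 60 = 2.95
Step 3: VO2max = 15.3 * 2.95 = 45.14 mL/kg/min

45.14 mL/kg/min


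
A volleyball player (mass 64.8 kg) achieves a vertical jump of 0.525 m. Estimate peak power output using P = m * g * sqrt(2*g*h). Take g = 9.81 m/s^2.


2 * g * h = 2 * 9.81 * 0.525 = 10.3005
sqrt(10.3005) = 3.209439 m/s
P = 64.8 * 9.81 * 3.209439 = 2040.2 W

2040.2 W


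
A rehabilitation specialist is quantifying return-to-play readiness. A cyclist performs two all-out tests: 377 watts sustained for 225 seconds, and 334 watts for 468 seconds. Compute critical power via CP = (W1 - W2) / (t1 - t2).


W1 = P1 * t1 = 377 * 225 = 84825 J
W2 = P2 * t2 = 334 * 468 = 156312 J
CP = (84825 - 156312) / (225 - 468)
= 294.19 W

294.19 W


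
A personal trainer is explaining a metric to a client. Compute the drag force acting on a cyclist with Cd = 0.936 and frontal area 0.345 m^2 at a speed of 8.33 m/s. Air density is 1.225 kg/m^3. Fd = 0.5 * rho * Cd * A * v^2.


Step 1: v^2 = 69.3889
Step 2: Fd = 0.5 * 1.225 * 0.936 * 0.345 * 69.3889
= 13.724 N

13.724 N


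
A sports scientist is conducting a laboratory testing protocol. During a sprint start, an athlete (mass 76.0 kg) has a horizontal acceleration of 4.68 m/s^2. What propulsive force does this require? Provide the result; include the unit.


Propulsive force = mass * acceleration
= 76.0 kg * 4.68 m/s^2
= 355.68 N

355.68 N


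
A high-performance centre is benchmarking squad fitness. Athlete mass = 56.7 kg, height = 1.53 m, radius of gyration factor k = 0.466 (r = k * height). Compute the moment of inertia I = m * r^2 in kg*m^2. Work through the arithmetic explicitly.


r = k * height = 0.466 * 1.53 = 0.71298 m
r^2 = 0.71298^2 = 0.50834
I = 56.7 * 0.50834 = 28.823 kg*m^2

28.823 kg*m^2


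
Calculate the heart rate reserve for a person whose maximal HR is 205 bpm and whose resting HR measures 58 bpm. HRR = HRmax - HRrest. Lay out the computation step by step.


HRmax = 205 bpm
HRrest = 58 bpm
HRR = 205 - 58 = 147 bpm

147 bpm


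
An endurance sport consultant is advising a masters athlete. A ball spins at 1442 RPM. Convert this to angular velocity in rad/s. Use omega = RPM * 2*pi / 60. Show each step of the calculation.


omega = 1442 * 2 * pi / 60
= 1442 * 6.28318531 / 60
= 9060.353 / 60
= 151.006 rad/s

151.006 rad/s


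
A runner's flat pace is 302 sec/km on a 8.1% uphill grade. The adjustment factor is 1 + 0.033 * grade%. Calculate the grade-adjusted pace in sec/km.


Factor = 1 + 0.033 * 8.1 = 1.2673
Adjusted pace = 302 * 1.2673
= 382.72 sec/km

382.72 s/km


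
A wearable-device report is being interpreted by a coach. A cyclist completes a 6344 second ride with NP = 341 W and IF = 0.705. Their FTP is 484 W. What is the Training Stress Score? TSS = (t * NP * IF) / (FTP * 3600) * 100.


t * NP * IF = 6344 * 341 * 0.705 = 1525129.32
FTP * 3600 = 1742400
TSS = (1525129.32 / 1742400) * 100 = 87.53

87.53 TSS


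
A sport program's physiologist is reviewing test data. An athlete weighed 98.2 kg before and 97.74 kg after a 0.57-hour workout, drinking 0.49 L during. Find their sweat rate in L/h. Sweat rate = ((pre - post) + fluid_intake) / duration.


Body mass change = 0.46 kg
Total sweat loss = 0.46 + 0.49 = 0.95 L
Rate = 0.95 / 0.57 = 1.667 L/h

1.667 L/h


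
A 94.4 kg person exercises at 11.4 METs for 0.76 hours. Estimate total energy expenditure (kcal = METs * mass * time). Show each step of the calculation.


Energy = METs * mass(kg) * time(h)
= 11.4 * 94.4 * 0.76
= 817.88 kcal

817.88 kcal


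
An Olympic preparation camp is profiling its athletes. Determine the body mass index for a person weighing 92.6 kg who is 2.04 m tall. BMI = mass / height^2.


BMI = mass / height^2
= 92.6 / 2.04^2
= 92.6 / 4.1616
= 22.25 kg/m^2

22.25 kg/m^2


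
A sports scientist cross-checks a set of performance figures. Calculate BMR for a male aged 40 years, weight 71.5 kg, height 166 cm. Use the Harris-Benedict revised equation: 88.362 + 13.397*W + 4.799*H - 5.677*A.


Substituting values:
W term = 13.397 * 71.5 = 957.8855
H term = 4.799 * 166 = 796.634
A term = 5.677 * 40 = 227.08
BMR = 1615.8 kcal/day

1615.8 kcal/day


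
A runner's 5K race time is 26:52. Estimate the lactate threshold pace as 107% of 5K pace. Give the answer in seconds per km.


Total race time = 26*60 + 52 = 1612 seconds
5K pace = 1612 / 5 = 322.4 sec/km
LT pace = 322.4 * 1.07 = 344.97 sec/km

344.97 s/km


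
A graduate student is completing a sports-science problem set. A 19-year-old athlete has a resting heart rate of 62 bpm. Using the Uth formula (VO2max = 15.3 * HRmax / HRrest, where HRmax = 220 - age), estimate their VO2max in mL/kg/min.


HRmax = 220 - 19 = 201 bpm
Ratio = HRmax / HRrest = 201 / 62 = 3.2419
VO2max = 15.3 * 3.2419 = 49.6 mL/kg/min

49.6 mL/kg/min


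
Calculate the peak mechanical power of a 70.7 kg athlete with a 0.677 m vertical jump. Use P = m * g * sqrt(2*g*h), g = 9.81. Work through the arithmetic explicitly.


First, sqrt(2gh) = sqrt(2 * 9.81 * 0.677)
= sqrt(13.28274) = 3.644549 m/s
Power = 70.7 * 9.81 * 3.644549 = 2527.74 W

2527.74 W


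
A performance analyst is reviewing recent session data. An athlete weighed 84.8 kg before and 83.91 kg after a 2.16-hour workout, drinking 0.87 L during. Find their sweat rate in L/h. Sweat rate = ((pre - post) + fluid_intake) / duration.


Body mass change = 0.89 kg
Total sweat loss = 0.89 + 0.87 = 1.76 L
Rate = 1.76 / 2.16 = 0.815 L/h

0.815 L/h


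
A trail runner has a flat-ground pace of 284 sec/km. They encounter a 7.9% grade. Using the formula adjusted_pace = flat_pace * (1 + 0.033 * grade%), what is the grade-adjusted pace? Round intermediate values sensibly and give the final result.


Grade factor = 1 + 0.033 * 7.9 = 1.2607
Adjusted = 284 * 1.2607 = 358.04 sec/km

358.04 s/km


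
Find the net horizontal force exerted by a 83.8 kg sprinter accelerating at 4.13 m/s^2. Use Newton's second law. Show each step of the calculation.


Newton's second law: F = m * a
F = 83.8 * 4.13 = 346.09 N

346.09 N


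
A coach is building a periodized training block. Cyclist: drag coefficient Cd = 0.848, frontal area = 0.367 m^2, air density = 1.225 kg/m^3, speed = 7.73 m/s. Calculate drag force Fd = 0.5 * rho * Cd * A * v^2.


v^2 = 7.73^2 = 59.7529
Fd = 0.5 * 1.225 * 0.848 * 0.367 * 59.7529
= 11.39 N

11.39 N


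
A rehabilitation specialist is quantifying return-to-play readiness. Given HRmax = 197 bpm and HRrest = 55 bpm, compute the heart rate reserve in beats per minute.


Heart rate reserve = maximum HR minus resting HR
HRR = 197 - 55 = 142 bpm

142 bpm


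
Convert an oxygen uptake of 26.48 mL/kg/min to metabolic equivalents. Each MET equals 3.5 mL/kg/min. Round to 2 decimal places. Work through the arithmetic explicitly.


One MET = 3.5 mL/kg/min
Number of METs = 26.48 / 3.5
= 7.57 METs

7.57 METs


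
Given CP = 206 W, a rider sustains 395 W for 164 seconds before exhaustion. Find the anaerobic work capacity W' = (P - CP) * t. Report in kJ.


Excess power = 395 - 206 = 189 W
Work above CP = 189 * 164 = 30996 J
W' = 30.996 kJ

30.996 kJ


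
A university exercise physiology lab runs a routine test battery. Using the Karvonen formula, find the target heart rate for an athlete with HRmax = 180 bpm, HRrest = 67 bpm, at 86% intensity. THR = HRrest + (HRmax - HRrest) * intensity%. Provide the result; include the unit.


HRR = 180 - 67 = 113
THR = 67 + 113 * 0.86
= 67 + 97.18
= 164.18 bpm

164.18 bpm


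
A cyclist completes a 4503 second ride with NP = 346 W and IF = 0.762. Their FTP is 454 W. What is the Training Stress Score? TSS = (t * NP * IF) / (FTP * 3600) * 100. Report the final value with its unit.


t * NP * IF = 4503 * 346 * 0.762 = 1187224.956
FTP * 3600 = 1634400
TSS = (1187224.956 / 1634400) * 100 = 72.64

72.64 TSS


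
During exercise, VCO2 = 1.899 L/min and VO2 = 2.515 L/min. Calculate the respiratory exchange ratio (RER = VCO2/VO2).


RER = VCO2 / VO2
= 1.899 / 2.515
= 0.7551

0.7551


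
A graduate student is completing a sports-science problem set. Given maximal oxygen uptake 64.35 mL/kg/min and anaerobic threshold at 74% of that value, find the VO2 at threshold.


Percentage as decimal = 0.74
VO2 at AT = 64.35 * 0.74 = 47.62 mL/kg/min

47.62 mL/kg/min


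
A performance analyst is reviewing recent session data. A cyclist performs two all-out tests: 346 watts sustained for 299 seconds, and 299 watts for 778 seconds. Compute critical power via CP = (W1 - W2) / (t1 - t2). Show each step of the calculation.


W1 = P1 * t1 = 346 * 299 = 103454 J
W2 = P2 * t2 = 299 * 778 = 232622 J
CP = (103454 - 232622) / (299 - 778)
= 269.66 W

269.66 W


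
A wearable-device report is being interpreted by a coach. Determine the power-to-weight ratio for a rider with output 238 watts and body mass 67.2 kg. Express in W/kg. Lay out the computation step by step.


P/W = 238 / 67.2 = 3.542 W/kg

3.542 W/kg


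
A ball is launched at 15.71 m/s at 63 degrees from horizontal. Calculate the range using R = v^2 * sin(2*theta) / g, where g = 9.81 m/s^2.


sin(2 * 63) = sin(126) = 0.809017
v^2 = 15.71^2 = 246.8041
R = 246.8041 * 0.809017 / 9.81
= 20.354 m

20.354 m


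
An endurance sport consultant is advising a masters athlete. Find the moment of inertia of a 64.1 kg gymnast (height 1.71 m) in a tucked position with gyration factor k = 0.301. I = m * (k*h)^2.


Radius of gyration = 0.301 * 1.71 = 0.51471 m
I = 64.1 * 0.51471^2
= 64.1 * 0.264926
= 16.982 kg*m^2

16.982 kg*m^2


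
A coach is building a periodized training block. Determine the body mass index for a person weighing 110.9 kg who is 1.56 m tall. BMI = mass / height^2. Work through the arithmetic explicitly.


BMI = mass / height^2
= 110.9 / 1.56^2
= 110.9 / 2.4336
= 45.57 kg/m^2

45.57 kg/m^2


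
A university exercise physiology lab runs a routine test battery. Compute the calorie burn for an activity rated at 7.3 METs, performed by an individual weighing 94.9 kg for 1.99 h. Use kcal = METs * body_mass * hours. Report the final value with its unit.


Product of METs and mass = 7.3 * 94.9 = 692.77
Total kcal = 692.77 * 1.99 = 1378.61 kcal

1378.61 kcal


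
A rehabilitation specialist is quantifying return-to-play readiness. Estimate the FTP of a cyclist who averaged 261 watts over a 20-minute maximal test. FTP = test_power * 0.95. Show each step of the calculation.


FTP = 261 * 0.95 = 247.95 W

247.95 W


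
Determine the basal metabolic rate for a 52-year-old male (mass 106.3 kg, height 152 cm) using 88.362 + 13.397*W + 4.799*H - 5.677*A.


BMR = 88.362 + 13.397*106.3 + 4.799*152 - 5.677*52
= 1946.71 kcal/day

1946.71 kcal/day


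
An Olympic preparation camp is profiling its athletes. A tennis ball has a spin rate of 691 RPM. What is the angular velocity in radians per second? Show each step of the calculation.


Convert RPM to rad/s: multiply by 2*pi and divide by 60
omega = 691 * 2 * pi / 60
= 72.361 rad/s

72.361 rad/s


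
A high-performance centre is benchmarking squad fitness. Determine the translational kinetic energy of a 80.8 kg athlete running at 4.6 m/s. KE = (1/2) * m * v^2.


KE = 0.5 * m * v^2
= 0.5 * 80.8 * 4.6^2
= 0.5 * 80.8 * 21.16
= 854.86 J

854.86 J


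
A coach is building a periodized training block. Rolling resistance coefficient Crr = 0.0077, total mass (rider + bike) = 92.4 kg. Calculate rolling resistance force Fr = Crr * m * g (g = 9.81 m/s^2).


Fr = Crr * m * g
= 0.0077 * 92.4 * 9.81
= 6.98 N

6.98 N


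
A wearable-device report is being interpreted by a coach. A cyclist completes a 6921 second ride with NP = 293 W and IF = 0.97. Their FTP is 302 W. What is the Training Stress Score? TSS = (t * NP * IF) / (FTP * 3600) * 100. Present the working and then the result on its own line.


t * NP * IF = 6921 * 293 * 0.97 = 1967017.41
FTP * 3600 = 1087200
TSS = (1967017.41 / 1087200) * 100 = 180.93

180.93 TSS


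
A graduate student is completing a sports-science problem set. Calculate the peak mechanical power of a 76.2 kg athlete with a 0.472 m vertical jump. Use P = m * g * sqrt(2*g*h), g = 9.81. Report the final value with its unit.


First, sqrt(2gh) = sqrt(2 * 9.81 * 0.472)
= sqrt(9.26064) = 3.04313 m/s
Power = 76.2 * 9.81 * 3.04313 = 2274.81 W

2274.81 W


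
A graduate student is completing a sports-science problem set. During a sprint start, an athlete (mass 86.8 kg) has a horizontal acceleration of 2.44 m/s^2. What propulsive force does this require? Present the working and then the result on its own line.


Propulsive force = mass * acceleration
= 86.8 kg * 2.44 m/s^2
= 211.79 N

211.79 N


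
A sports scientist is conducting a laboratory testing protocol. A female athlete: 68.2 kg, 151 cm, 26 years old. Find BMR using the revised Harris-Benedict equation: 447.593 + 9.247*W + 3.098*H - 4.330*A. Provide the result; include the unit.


Intercept = 447.593
Weight contribution = 9.247 * 68.2 = 630.6454
Height contribution = 3.098 * 151 = 467.798
Age contribution = 4.33 * 26 = 112.58
BMR = 447.593 + 630.6454 + 467.798 - 112.58
= 1433.46 kcal/day

1433.46 kcal/day


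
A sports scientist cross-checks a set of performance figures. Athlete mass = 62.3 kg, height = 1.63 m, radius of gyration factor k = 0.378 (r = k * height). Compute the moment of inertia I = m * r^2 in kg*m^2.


r = k * height = 0.378 * 1.63 = 0.61614 m
r^2 = 0.61614^2 = 0.379628
I = 62.3 * 0.379628 = 23.651 kg*m^2

23.651 kg*m^2


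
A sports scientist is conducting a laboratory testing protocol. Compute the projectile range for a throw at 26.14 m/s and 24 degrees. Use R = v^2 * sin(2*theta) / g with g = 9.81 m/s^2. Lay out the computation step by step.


Two times the angle = 48 degrees
sin(48) = 0.743145
R = 683.2996 * 0.743145 / 9.81 = 51.763 m

51.763 m


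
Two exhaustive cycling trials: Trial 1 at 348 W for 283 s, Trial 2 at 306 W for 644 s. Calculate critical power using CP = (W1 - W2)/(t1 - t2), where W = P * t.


W1 = 348 * 283 = 98484 J
W2 = 306 * 644 = 197064 J
CP = (98484 - 197064) / (283 - 644)
= -98580 / -361
= 273.07 W

273.07 W


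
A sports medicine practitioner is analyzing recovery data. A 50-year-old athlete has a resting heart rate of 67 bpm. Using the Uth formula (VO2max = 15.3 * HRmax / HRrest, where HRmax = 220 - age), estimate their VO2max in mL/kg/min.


HRmax = 220 - 50 = 170 bpm
Ratio = HRmax / HRrest = 170 / 67 = 2.5373
VO2max = 15.3 * 2.5373 = 38.82 mL/kg/min

38.82 mL/kg/min


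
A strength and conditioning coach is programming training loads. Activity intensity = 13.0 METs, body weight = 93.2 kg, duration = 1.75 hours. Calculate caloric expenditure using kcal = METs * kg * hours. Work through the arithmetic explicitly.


kcal = 13.0 * 93.2 * 1.75
= 1211.6 * 1.75
= 2120.3 kcal

2120.3 kcal


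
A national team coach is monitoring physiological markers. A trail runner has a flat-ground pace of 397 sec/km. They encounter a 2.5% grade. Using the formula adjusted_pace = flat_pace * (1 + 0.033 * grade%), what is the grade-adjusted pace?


Grade factor = 1 + 0.033 * 2.5 = 1.0825
Adjusted = 397 * 1.0825 = 429.75 sec/km

429.75 s/km


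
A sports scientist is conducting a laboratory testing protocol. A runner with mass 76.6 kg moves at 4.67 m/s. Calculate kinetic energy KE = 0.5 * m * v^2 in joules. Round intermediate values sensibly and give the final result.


v^2 = 4.67^2 = 21.8089
KE = 0.5 * 76.6 * 21.8089
= 835.28 J

835.28 J


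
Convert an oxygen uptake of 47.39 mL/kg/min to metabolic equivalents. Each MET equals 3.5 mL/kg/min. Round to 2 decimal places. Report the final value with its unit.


One MET = 3.5 mL/kg/min
Number of METs = 47.39 / 3.5
= 13.54 METs

13.54 METs


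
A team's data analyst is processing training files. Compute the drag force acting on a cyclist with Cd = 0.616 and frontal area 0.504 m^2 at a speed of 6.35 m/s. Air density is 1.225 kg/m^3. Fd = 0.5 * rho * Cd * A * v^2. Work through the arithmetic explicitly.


Step 1: v^2 = 40.3225
Step 2: Fd = 0.5 * 1.225 * 0.616 * 0.504 * 40.3225
= 7.668 N

7.668 N


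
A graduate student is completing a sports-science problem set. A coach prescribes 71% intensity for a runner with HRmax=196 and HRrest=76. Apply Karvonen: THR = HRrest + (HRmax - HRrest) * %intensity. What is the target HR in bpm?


Heart rate reserve = 196 - 76 = 120
Intensity fraction = 71 / 100 = 0.71
THR = 76 + 120 * 0.71 = 161.2 bpm

161.2 bpm


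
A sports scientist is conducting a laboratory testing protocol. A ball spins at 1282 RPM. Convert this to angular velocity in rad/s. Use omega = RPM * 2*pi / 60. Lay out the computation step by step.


omega = 1282 * 2 * pi / 60
= 1282 * 6.28318531 / 60
= 8055.044 / 60
= 134.251 rad/s

134.251 rad/s


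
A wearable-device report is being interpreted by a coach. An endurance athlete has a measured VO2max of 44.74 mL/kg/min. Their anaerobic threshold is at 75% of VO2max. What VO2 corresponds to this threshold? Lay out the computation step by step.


Anaerobic threshold VO2 = VO2max * 75%
= 44.74 * 0.75
= 33.56 mL/kg/min

33.56 mL/kg/min


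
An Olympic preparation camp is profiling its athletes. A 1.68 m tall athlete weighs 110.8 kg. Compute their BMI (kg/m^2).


height^2 = 2.8224 m^2
BMI = 110.8 / 2.8224 = 39.26 kg/m^2

39.26 kg/m^2


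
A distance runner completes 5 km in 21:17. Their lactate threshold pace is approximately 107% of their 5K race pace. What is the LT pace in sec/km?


Convert to seconds: 21 min 17 s = 1277 s
Pace per km = 1277 / 5 = 255.4 s/km
LT pace = 255.4 * 1.07 = 273.28 s/km

273.28 s/km


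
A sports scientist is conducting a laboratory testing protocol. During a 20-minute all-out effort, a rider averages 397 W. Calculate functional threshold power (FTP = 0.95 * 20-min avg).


FTP = 0.95 * 397
= 377.15 W

377.15 W


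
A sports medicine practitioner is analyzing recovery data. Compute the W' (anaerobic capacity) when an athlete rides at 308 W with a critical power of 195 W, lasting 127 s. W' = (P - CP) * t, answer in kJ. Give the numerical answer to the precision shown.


Above-CP power = 113 W
Duration = 127 s
W' = 113 * 127 = 14351 J
Convert: 14351 / 1000 = 14.351 kJ

14.351 kJ


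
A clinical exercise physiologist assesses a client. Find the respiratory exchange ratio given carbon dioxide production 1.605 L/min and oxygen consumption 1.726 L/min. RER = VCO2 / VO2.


VCO2 = 1.605 L/min
VO2 = 1.726 L/min
RER = 1.605 / 1.726 = 0.9299

0.9299


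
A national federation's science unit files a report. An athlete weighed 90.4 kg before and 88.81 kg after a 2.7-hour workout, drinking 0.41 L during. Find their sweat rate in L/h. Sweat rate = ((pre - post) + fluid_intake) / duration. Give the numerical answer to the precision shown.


Body mass change = 1.59 kg
Total sweat loss = 1.59 + 0.41 = 2.0 L
Rate = 2.0 / 2.7 = 0.741 L/h

0.741 L/h


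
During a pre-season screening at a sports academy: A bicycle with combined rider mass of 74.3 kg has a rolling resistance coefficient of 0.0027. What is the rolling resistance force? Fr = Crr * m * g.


Fr = 0.0027 * 74.3 * 9.81
= 0.20061 * 9.81
= 1.968 N

1.968 N


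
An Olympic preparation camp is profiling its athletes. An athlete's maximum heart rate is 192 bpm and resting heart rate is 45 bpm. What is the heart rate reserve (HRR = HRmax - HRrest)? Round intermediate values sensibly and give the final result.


HRR = HRmax - HRrest
= 192 - 45
= 147 bpm

147 bpm


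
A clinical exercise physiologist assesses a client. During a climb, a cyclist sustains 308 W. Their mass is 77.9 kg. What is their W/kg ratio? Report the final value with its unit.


Power-to-weight = 308 W / 77.9 kg
= 3.954 W/kg

3.954 W/kg


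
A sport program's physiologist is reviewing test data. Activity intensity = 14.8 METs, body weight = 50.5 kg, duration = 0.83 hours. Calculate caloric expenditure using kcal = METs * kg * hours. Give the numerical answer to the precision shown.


kcal = 14.8 * 50.5 * 0.83
= 747.4 * 0.83
= 620.34 kcal

620.34 kcal


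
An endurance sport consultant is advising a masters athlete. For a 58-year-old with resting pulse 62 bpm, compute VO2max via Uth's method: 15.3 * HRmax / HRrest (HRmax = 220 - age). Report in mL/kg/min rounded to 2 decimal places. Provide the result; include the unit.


Step 1: HRmax = 220 - 58 = 162 bpm
Step 2: Ratio = 162 / 62 = 2.6129
Step 3: VO2max = 15.3 * 2.6129 = 39.98 mL/kg/min

39.98 mL/kg/min


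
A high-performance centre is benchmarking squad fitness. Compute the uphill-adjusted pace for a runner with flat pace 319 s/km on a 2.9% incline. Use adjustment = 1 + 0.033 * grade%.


Adjustment factor = 1 + 0.033 * 2.9 = 1.0957
Grade-adjusted pace = 319 * 1.0957 = 349.53 s/km

349.53 s/km


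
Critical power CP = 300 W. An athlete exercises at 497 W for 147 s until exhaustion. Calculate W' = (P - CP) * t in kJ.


P - CP = 497 - 300 = 197 W
W' = 197 * 147 = 28959 J
= 28959 / 1000 = 28.959 kJ

28.959 kJ


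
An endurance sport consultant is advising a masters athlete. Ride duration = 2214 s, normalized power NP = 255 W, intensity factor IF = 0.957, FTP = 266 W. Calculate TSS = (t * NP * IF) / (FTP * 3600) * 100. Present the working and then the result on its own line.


Numerator = 2214 * 255 * 0.957 = 540293.49
Denominator = 266 * 3600 = 957600
TSS = 540293.49 / 957600 * 100
= 56.42

56.42 TSS


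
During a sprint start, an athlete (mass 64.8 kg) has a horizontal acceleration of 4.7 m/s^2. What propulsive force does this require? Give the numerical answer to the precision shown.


Propulsive force = mass * acceleration
= 64.8 kg * 4.7 m/s^2
= 304.56 N

304.56 N


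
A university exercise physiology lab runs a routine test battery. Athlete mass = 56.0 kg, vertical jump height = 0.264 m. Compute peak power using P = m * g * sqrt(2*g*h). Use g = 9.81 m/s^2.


sqrt(2 * 9.81 * 0.264) = sqrt(5.17968) = 2.275891 m/s
P = 56.0 * 9.81 * 2.275891
= 1250.28 W

1250.28 W


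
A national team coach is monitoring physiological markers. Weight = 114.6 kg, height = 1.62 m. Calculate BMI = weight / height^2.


height^2 = 1.62^2 = 2.6244
BMI = 114.6 / 2.6244 = 43.67 kg/m^2

43.67 kg/m^2


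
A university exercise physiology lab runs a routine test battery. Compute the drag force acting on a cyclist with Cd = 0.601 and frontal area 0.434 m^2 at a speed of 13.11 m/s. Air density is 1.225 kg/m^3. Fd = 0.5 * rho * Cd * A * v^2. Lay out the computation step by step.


Step 1: v^2 = 171.8721
Step 2: Fd = 0.5 * 1.225 * 0.601 * 0.434 * 171.8721
= 27.458 N

27.458 N


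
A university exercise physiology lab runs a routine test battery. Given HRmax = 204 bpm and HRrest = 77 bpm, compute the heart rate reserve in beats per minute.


Heart rate reserve = maximum HR minus resting HR
HRR = 204 - 77 = 127 bpm

127 bpm


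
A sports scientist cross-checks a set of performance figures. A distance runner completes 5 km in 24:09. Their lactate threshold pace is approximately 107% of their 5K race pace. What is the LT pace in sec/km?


Convert to seconds: 24 min 9 s = 1449 s
Pace per km = 1449 / 5 = 289.8 s/km
LT pace = 289.8 * 1.07 = 310.09 s/km

310.09 s/km


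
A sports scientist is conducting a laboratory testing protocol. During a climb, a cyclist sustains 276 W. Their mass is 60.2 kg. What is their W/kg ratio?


Power-to-weight = 276 W / 60.2 kg
= 4.585 W/kg

4.585 W/kg


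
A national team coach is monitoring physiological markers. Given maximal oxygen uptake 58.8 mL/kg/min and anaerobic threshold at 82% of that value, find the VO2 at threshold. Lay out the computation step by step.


Percentage as decimal = 0.82
VO2 at AT = 58.8 * 0.82 = 48.22 mL/kg/min

48.22 mL/kg/min


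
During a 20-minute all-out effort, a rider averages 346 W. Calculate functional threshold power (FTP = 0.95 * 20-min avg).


FTP = 0.95 * 346
= 328.7 W

328.7 W


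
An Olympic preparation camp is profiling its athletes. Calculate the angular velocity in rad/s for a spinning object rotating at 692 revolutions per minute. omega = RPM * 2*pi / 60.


omega = RPM * 2*pi / 60
= 692 * 6.28318531 / 60
= 72.466 rad/s

72.466 rad/s


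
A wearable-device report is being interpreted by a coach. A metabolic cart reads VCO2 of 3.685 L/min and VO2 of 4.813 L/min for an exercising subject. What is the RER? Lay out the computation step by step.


RER = VCO2 / VO2 = 3.685 / 4.813 = 0.7656

0.7656


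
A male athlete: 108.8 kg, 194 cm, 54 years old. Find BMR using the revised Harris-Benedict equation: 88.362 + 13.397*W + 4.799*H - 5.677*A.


Intercept = 88.362
Weight contribution = 13.397 * 108.8 = 1457.5936
Height contribution = 4.799 * 194 = 931.006
Age contribution = 5.677 * 54 = 306.558
BMR = 88.362 + 1457.5936 + 931.006 - 306.558
= 2170.4 kcal/day

2170.4 kcal/day


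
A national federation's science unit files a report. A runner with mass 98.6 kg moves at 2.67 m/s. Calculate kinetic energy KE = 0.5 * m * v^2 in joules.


v^2 = 2.67^2 = 7.1289
KE = 0.5 * 98.6 * 7.1289
= 351.45 J

351.45 J


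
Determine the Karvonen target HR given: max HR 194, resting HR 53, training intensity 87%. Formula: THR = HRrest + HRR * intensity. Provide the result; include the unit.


HRR = HRmax - HRrest = 194 - 53 = 141
THR = 53 + 141 * 0.87
= 175.67 bpm

175.67 bpm


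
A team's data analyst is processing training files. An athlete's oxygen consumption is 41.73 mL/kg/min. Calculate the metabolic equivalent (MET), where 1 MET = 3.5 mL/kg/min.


MET = VO2 / 3.5
= 41.73 / 3.5
= 11.92 METs

11.92 METs


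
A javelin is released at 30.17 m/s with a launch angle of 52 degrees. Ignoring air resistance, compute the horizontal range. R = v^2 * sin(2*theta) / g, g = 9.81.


Launch speed squared = 910.2289
sin(2 * 52 deg) = 0.970296
Range = 910.2289 * 0.970296 / 9.81
= 90.03 m

90.03 m


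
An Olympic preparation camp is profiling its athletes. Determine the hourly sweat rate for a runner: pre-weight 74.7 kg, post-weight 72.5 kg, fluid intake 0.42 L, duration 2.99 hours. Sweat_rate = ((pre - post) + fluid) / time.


Mass lost = 74.7 - 72.5 = 2.2 kg
Add fluid consumed: 2.2 + 0.42 = 2.62 L total sweat
Sweat rate = 2.62 / 2.99 = 0.876 L/h

0.876 L/h


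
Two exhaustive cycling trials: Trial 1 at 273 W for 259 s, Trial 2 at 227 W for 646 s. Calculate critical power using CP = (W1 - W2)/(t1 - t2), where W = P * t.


W1 = 273 * 259 = 70707 J
W2 = 227 * 646 = 146642 J
CP = (70707 - 146642) / (259 - 646)
= -75935 / -387
= 196.21 W

196.21 W


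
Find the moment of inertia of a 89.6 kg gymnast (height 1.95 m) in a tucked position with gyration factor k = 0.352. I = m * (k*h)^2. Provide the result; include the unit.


Radius of gyration = 0.352 * 1.95 = 0.6864 m
I = 89.6 * 0.6864^2
= 89.6 * 0.471145
= 42.215 kg*m^2

42.215 kg*m^2


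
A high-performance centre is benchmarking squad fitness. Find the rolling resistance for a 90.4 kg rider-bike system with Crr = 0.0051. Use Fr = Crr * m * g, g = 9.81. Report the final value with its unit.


m * g = 90.4 * 9.81 = 886.824 N
Fr = 0.0051 * 886.824 = 4.523 N

4.523 N


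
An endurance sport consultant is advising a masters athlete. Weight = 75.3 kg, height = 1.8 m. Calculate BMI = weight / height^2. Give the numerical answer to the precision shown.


height^2 = 1.8^2 = 3.24
BMI = 75.3 / 3.24 = 23.24 kg/m^2

23.24 kg/m^2


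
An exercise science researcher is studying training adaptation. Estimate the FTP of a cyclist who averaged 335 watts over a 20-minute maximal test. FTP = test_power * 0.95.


FTP = 335 * 0.95 = 318.25 W

318.25 W


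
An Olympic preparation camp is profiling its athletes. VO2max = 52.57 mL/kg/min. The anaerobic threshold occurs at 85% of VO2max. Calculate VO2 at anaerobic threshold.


AT fraction = 85 / 100 = 0.85
AT VO2 = 52.57 * 0.85
= 44.68 mL/kg/min

44.68 mL/kg/min


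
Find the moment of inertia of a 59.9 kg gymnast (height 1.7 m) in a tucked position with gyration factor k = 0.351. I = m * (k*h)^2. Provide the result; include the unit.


Radius of gyration = 0.351 * 1.7 = 0.5967 m
I = 59.9 * 0.5967^2
= 59.9 * 0.356051
= 21.327 kg*m^2

21.327 kg*m^2


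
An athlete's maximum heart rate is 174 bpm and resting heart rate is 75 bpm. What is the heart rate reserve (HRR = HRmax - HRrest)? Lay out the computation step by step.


HRR = HRmax - HRrest
= 174 - 75
= 99 bpm

99 bpm


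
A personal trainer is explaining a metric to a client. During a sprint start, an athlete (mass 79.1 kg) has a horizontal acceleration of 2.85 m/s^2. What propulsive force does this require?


Propulsive force = mass * acceleration
= 79.1 kg * 2.85 m/s^2
= 225.44 N

225.44 N


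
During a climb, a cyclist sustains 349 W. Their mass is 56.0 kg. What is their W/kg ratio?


Power-to-weight = 349 W / 56.0 kg
= 6.232 W/kg

6.232 W/kg


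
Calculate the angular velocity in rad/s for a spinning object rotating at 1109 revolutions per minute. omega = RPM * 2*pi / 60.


omega = RPM * 2*pi / 60
= 1109 * 6.28318531 / 60
= 116.134 rad/s

116.134 rad/s


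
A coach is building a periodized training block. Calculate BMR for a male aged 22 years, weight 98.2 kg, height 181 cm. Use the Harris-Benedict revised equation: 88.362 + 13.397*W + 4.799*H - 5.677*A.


Substituting values:
W term = 13.397 * 98.2 = 1315.5854
H term = 4.799 * 181 = 868.619
A term = 5.677 * 22 = 124.894
BMR = 2147.67 kcal/day

2147.67 kcal/day


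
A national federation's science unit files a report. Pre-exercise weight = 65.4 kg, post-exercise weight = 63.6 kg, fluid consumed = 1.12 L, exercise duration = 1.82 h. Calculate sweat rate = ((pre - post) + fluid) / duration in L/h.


Weight loss = 65.4 - 63.6 = 1.8 kg (approx L)
Total sweat = 1.8 + 1.12 = 2.92 L
Sweat rate = 2.92 / 1.82 = 1.604 L/h

1.604 L/h


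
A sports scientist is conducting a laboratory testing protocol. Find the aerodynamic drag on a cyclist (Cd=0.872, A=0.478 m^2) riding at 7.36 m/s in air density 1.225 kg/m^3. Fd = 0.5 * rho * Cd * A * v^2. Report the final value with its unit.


Fd = 0.5 * 1.225 * 0.872 * 0.478 * 7.36^2
= 0.5 * 1.225 * 0.872 * 0.478 * 54.1696
= 13.829 N

13.829 N


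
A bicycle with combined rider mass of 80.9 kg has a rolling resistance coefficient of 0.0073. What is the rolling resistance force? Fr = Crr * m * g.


Fr = 0.0073 * 80.9 * 9.81
= 0.59057 * 9.81
= 5.793 N

5.793 N


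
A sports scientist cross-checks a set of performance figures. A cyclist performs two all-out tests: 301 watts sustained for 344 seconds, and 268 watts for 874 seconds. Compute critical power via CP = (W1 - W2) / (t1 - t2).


W1 = P1 * t1 = 301 * 344 = 103544 J
W2 = P2 * t2 = 268 * 874 = 234232 J
CP = (103544 - 234232) / (344 - 874)
= 246.58 W

246.58 W


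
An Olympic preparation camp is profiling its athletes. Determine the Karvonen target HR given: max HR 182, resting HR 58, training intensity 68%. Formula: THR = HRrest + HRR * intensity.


HRR = HRmax - HRrest = 182 - 58 = 124
THR = 58 + 124 * 0.68
= 142.32 bpm

142.32 bpm


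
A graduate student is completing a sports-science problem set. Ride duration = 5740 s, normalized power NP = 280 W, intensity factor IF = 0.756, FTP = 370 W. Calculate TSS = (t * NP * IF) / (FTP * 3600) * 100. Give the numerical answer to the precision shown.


Numerator = 5740 * 280 * 0.756 = 1215043.2
Denominator = 370 * 3600 = 1332000
TSS = 1215043.2 / 1332000 * 100
= 91.22

91.22 TSS


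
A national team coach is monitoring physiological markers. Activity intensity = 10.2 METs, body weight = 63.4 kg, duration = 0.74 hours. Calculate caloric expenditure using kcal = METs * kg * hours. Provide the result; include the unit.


kcal = 10.2 * 63.4 * 0.74
= 646.68 * 0.74
= 478.54 kcal

478.54 kcal


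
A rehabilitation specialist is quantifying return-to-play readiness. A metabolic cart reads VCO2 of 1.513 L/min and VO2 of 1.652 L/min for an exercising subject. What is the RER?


RER = VCO2 / VO2 = 1.513 / 1.652 = 0.9159

0.9159


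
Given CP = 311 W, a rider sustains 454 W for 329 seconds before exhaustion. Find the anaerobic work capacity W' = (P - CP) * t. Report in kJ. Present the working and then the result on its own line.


Excess power = 454 - 311 = 143 W
Work above CP = 143 * 329 = 47047 J
W' = 47.047 kJ

47.047 kJ


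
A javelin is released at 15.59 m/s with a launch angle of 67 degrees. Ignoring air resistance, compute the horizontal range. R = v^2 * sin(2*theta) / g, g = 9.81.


Launch speed squared = 243.0481
sin(2 * 67 deg) = 0.71934
Range = 243.0481 * 0.71934 / 9.81
= 17.822 m

17.822 m


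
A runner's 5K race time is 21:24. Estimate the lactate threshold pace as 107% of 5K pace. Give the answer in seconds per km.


Total race time = 21*60 + 24 = 1284 seconds
5K pace = 1284 / 5 = 256.8 sec/km
LT pace = 256.8 * 1.07 = 274.78 sec/km

274.78 s/km


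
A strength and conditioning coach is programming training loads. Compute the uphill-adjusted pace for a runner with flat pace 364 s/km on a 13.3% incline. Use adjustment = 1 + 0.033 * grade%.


Adjustment factor = 1 + 0.033 * 13.3 = 1.4389
Grade-adjusted pace = 364 * 1.4389 = 523.76 s/km

523.76 s/km


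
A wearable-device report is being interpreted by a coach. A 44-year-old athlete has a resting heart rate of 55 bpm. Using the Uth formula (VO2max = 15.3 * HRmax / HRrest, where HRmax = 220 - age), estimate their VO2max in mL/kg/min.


HRmax = 220 - 44 = 176 bpm
Ratio = HRmax / HRrest = 176 / 55 = 3.2
VO2max = 15.3 * 3.2 = 48.96 mL/kg/min

48.96 mL/kg/min


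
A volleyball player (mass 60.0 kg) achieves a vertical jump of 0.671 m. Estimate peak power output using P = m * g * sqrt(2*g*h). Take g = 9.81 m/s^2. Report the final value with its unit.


2 * g * h = 2 * 9.81 * 0.671 = 13.16502
sqrt(13.16502) = 3.628363 m/s
P = 60.0 * 9.81 * 3.628363 = 2135.65 W

2135.65 W


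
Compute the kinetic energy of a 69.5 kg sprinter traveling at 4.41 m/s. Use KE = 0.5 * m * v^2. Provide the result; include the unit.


Velocity squared = 19.4481
KE = 0.5 * 69.5 * 19.4481 = 675.82 J

675.82 J


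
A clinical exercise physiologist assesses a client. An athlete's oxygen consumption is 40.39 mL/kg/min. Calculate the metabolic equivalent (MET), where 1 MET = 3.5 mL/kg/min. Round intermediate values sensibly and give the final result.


MET = VO2 / 3.5
= 40.39 / 3.5
= 11.54 METs

11.54 METs


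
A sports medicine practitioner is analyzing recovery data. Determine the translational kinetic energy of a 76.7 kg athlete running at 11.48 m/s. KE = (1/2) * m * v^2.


KE = 0.5 * m * v^2
= 0.5 * 76.7 * 11.48^2
= 0.5 * 76.7 * 131.7904
= 5054.16 J

5054.16 J


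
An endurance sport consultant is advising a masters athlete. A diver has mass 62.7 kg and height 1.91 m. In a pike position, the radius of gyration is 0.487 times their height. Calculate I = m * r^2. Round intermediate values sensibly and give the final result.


r = 0.487 * 1.91 = 0.93017 m
I = m * r^2 = 62.7 * 0.865216 = 54.249 kg*m^2

54.249 kg*m^2


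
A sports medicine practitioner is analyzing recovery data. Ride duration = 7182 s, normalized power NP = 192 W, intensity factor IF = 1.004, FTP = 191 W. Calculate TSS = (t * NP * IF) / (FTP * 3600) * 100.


Numerator = 7182 * 192 * 1.004 = 1384459.776
Denominator = 191 * 3600 = 687600
TSS = 1384459.776 / 687600 * 100
= 201.35

201.35 TSS
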